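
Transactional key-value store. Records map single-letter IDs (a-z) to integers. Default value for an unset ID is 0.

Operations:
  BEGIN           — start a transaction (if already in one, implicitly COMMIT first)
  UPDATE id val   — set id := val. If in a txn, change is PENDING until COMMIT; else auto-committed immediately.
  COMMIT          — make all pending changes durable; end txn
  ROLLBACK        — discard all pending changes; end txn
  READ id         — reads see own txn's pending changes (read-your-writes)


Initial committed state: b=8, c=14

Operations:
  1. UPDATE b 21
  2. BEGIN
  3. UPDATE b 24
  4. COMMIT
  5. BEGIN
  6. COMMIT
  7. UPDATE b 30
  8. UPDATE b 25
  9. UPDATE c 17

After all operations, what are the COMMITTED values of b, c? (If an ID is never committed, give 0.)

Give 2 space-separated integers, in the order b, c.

Initial committed: {b=8, c=14}
Op 1: UPDATE b=21 (auto-commit; committed b=21)
Op 2: BEGIN: in_txn=True, pending={}
Op 3: UPDATE b=24 (pending; pending now {b=24})
Op 4: COMMIT: merged ['b'] into committed; committed now {b=24, c=14}
Op 5: BEGIN: in_txn=True, pending={}
Op 6: COMMIT: merged [] into committed; committed now {b=24, c=14}
Op 7: UPDATE b=30 (auto-commit; committed b=30)
Op 8: UPDATE b=25 (auto-commit; committed b=25)
Op 9: UPDATE c=17 (auto-commit; committed c=17)
Final committed: {b=25, c=17}

Answer: 25 17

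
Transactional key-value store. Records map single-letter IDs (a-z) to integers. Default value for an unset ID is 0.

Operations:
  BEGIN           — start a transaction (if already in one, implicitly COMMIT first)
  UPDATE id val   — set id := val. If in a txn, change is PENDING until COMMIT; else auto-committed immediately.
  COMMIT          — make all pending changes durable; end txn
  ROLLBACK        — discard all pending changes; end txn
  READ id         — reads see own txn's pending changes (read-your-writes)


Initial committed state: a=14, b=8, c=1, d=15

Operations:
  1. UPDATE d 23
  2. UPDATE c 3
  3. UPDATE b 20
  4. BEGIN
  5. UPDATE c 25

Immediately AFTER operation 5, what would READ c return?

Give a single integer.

Answer: 25

Derivation:
Initial committed: {a=14, b=8, c=1, d=15}
Op 1: UPDATE d=23 (auto-commit; committed d=23)
Op 2: UPDATE c=3 (auto-commit; committed c=3)
Op 3: UPDATE b=20 (auto-commit; committed b=20)
Op 4: BEGIN: in_txn=True, pending={}
Op 5: UPDATE c=25 (pending; pending now {c=25})
After op 5: visible(c) = 25 (pending={c=25}, committed={a=14, b=20, c=3, d=23})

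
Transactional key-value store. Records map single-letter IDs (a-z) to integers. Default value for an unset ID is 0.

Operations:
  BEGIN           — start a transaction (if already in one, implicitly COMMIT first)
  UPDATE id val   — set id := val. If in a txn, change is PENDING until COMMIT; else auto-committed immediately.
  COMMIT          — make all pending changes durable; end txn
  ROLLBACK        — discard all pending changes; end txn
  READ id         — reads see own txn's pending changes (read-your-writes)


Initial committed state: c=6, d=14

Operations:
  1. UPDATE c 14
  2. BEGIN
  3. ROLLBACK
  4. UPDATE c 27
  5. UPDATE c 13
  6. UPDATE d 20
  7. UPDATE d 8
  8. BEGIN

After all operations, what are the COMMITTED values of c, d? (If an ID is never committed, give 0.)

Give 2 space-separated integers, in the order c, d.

Answer: 13 8

Derivation:
Initial committed: {c=6, d=14}
Op 1: UPDATE c=14 (auto-commit; committed c=14)
Op 2: BEGIN: in_txn=True, pending={}
Op 3: ROLLBACK: discarded pending []; in_txn=False
Op 4: UPDATE c=27 (auto-commit; committed c=27)
Op 5: UPDATE c=13 (auto-commit; committed c=13)
Op 6: UPDATE d=20 (auto-commit; committed d=20)
Op 7: UPDATE d=8 (auto-commit; committed d=8)
Op 8: BEGIN: in_txn=True, pending={}
Final committed: {c=13, d=8}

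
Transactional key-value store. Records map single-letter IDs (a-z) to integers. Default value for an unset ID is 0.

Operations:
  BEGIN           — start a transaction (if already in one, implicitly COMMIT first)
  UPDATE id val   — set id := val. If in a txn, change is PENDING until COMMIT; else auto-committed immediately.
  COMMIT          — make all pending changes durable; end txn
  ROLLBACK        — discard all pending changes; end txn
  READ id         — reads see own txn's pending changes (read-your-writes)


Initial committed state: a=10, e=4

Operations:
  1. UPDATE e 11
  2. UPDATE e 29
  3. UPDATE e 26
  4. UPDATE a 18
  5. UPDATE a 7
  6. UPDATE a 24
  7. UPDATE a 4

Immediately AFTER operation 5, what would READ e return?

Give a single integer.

Answer: 26

Derivation:
Initial committed: {a=10, e=4}
Op 1: UPDATE e=11 (auto-commit; committed e=11)
Op 2: UPDATE e=29 (auto-commit; committed e=29)
Op 3: UPDATE e=26 (auto-commit; committed e=26)
Op 4: UPDATE a=18 (auto-commit; committed a=18)
Op 5: UPDATE a=7 (auto-commit; committed a=7)
After op 5: visible(e) = 26 (pending={}, committed={a=7, e=26})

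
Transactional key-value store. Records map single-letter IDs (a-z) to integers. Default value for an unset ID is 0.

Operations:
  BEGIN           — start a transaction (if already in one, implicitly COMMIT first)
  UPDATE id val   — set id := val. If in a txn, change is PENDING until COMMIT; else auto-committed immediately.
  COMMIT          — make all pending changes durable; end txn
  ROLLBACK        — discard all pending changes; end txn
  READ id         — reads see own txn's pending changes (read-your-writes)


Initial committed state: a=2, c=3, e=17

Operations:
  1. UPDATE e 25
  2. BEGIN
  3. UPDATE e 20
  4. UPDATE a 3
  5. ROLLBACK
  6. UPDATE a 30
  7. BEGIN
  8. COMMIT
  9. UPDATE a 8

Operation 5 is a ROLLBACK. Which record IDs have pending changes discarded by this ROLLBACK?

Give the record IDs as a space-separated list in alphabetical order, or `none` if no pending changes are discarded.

Initial committed: {a=2, c=3, e=17}
Op 1: UPDATE e=25 (auto-commit; committed e=25)
Op 2: BEGIN: in_txn=True, pending={}
Op 3: UPDATE e=20 (pending; pending now {e=20})
Op 4: UPDATE a=3 (pending; pending now {a=3, e=20})
Op 5: ROLLBACK: discarded pending ['a', 'e']; in_txn=False
Op 6: UPDATE a=30 (auto-commit; committed a=30)
Op 7: BEGIN: in_txn=True, pending={}
Op 8: COMMIT: merged [] into committed; committed now {a=30, c=3, e=25}
Op 9: UPDATE a=8 (auto-commit; committed a=8)
ROLLBACK at op 5 discards: ['a', 'e']

Answer: a e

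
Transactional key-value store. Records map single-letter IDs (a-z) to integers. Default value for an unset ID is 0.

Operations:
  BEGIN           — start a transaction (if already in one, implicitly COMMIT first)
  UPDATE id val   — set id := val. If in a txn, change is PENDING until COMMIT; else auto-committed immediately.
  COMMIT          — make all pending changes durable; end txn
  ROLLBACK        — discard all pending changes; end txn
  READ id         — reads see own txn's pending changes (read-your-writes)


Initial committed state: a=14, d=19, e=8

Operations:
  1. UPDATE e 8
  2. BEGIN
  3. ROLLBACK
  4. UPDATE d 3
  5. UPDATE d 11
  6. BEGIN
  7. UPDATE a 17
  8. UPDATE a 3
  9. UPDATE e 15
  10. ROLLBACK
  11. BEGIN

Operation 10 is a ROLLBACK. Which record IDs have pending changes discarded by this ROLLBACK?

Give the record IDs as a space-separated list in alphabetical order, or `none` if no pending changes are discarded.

Answer: a e

Derivation:
Initial committed: {a=14, d=19, e=8}
Op 1: UPDATE e=8 (auto-commit; committed e=8)
Op 2: BEGIN: in_txn=True, pending={}
Op 3: ROLLBACK: discarded pending []; in_txn=False
Op 4: UPDATE d=3 (auto-commit; committed d=3)
Op 5: UPDATE d=11 (auto-commit; committed d=11)
Op 6: BEGIN: in_txn=True, pending={}
Op 7: UPDATE a=17 (pending; pending now {a=17})
Op 8: UPDATE a=3 (pending; pending now {a=3})
Op 9: UPDATE e=15 (pending; pending now {a=3, e=15})
Op 10: ROLLBACK: discarded pending ['a', 'e']; in_txn=False
Op 11: BEGIN: in_txn=True, pending={}
ROLLBACK at op 10 discards: ['a', 'e']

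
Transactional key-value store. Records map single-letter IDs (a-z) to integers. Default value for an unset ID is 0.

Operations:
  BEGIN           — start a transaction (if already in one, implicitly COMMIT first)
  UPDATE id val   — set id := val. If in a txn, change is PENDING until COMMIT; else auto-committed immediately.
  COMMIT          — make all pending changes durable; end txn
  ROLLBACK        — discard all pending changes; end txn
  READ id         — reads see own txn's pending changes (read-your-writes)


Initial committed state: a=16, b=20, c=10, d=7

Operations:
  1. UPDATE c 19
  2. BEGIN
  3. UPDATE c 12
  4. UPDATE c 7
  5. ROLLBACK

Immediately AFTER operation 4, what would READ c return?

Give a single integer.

Answer: 7

Derivation:
Initial committed: {a=16, b=20, c=10, d=7}
Op 1: UPDATE c=19 (auto-commit; committed c=19)
Op 2: BEGIN: in_txn=True, pending={}
Op 3: UPDATE c=12 (pending; pending now {c=12})
Op 4: UPDATE c=7 (pending; pending now {c=7})
After op 4: visible(c) = 7 (pending={c=7}, committed={a=16, b=20, c=19, d=7})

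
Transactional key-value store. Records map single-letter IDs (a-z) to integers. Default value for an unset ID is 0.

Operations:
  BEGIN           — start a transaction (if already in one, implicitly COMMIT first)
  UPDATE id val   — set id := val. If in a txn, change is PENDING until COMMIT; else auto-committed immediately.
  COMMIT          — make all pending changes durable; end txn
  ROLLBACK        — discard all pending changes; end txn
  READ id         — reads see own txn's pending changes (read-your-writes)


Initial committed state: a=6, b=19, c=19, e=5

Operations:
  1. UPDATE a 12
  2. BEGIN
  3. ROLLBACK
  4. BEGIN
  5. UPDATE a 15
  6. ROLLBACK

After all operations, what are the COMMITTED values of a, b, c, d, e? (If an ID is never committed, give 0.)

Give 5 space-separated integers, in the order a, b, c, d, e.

Answer: 12 19 19 0 5

Derivation:
Initial committed: {a=6, b=19, c=19, e=5}
Op 1: UPDATE a=12 (auto-commit; committed a=12)
Op 2: BEGIN: in_txn=True, pending={}
Op 3: ROLLBACK: discarded pending []; in_txn=False
Op 4: BEGIN: in_txn=True, pending={}
Op 5: UPDATE a=15 (pending; pending now {a=15})
Op 6: ROLLBACK: discarded pending ['a']; in_txn=False
Final committed: {a=12, b=19, c=19, e=5}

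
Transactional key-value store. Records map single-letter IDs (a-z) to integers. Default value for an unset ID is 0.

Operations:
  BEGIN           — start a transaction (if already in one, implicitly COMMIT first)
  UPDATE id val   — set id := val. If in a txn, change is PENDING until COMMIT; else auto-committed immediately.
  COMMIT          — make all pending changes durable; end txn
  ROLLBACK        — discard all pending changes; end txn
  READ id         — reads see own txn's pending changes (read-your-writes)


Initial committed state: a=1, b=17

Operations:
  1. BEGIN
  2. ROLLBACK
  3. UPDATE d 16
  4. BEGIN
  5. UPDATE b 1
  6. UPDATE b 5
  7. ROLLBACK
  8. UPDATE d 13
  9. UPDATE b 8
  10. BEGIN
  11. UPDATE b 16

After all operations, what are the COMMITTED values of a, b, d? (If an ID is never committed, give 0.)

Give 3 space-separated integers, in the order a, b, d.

Initial committed: {a=1, b=17}
Op 1: BEGIN: in_txn=True, pending={}
Op 2: ROLLBACK: discarded pending []; in_txn=False
Op 3: UPDATE d=16 (auto-commit; committed d=16)
Op 4: BEGIN: in_txn=True, pending={}
Op 5: UPDATE b=1 (pending; pending now {b=1})
Op 6: UPDATE b=5 (pending; pending now {b=5})
Op 7: ROLLBACK: discarded pending ['b']; in_txn=False
Op 8: UPDATE d=13 (auto-commit; committed d=13)
Op 9: UPDATE b=8 (auto-commit; committed b=8)
Op 10: BEGIN: in_txn=True, pending={}
Op 11: UPDATE b=16 (pending; pending now {b=16})
Final committed: {a=1, b=8, d=13}

Answer: 1 8 13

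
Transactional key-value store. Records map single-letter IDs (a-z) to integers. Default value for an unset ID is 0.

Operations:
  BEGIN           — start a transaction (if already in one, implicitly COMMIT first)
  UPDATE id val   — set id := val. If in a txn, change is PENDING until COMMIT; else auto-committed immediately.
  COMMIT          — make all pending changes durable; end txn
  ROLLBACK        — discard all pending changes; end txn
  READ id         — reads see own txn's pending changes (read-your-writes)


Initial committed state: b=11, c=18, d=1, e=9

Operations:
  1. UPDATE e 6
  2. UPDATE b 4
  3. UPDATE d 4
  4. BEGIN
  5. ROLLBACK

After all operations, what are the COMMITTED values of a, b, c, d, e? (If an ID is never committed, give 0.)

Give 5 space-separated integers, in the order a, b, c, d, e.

Initial committed: {b=11, c=18, d=1, e=9}
Op 1: UPDATE e=6 (auto-commit; committed e=6)
Op 2: UPDATE b=4 (auto-commit; committed b=4)
Op 3: UPDATE d=4 (auto-commit; committed d=4)
Op 4: BEGIN: in_txn=True, pending={}
Op 5: ROLLBACK: discarded pending []; in_txn=False
Final committed: {b=4, c=18, d=4, e=6}

Answer: 0 4 18 4 6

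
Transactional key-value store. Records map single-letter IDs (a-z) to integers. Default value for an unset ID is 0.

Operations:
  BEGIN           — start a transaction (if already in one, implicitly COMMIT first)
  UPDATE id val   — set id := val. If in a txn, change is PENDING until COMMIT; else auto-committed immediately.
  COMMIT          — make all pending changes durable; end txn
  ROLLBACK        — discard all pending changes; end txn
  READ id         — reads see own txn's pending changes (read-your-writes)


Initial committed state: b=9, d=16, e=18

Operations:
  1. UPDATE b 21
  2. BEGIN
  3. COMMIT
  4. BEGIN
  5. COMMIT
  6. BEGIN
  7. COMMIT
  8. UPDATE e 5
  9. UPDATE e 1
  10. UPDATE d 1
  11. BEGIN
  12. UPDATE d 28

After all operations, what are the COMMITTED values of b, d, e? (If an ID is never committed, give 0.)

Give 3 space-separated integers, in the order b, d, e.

Initial committed: {b=9, d=16, e=18}
Op 1: UPDATE b=21 (auto-commit; committed b=21)
Op 2: BEGIN: in_txn=True, pending={}
Op 3: COMMIT: merged [] into committed; committed now {b=21, d=16, e=18}
Op 4: BEGIN: in_txn=True, pending={}
Op 5: COMMIT: merged [] into committed; committed now {b=21, d=16, e=18}
Op 6: BEGIN: in_txn=True, pending={}
Op 7: COMMIT: merged [] into committed; committed now {b=21, d=16, e=18}
Op 8: UPDATE e=5 (auto-commit; committed e=5)
Op 9: UPDATE e=1 (auto-commit; committed e=1)
Op 10: UPDATE d=1 (auto-commit; committed d=1)
Op 11: BEGIN: in_txn=True, pending={}
Op 12: UPDATE d=28 (pending; pending now {d=28})
Final committed: {b=21, d=1, e=1}

Answer: 21 1 1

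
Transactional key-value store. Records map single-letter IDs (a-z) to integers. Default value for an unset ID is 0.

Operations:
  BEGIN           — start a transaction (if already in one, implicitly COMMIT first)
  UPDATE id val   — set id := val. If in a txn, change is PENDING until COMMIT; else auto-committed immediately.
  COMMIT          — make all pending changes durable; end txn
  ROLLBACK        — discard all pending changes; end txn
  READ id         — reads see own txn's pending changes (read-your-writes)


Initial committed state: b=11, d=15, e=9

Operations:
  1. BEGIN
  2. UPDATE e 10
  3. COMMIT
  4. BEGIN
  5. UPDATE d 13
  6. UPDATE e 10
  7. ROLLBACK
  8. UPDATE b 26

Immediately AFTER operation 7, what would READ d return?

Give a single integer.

Initial committed: {b=11, d=15, e=9}
Op 1: BEGIN: in_txn=True, pending={}
Op 2: UPDATE e=10 (pending; pending now {e=10})
Op 3: COMMIT: merged ['e'] into committed; committed now {b=11, d=15, e=10}
Op 4: BEGIN: in_txn=True, pending={}
Op 5: UPDATE d=13 (pending; pending now {d=13})
Op 6: UPDATE e=10 (pending; pending now {d=13, e=10})
Op 7: ROLLBACK: discarded pending ['d', 'e']; in_txn=False
After op 7: visible(d) = 15 (pending={}, committed={b=11, d=15, e=10})

Answer: 15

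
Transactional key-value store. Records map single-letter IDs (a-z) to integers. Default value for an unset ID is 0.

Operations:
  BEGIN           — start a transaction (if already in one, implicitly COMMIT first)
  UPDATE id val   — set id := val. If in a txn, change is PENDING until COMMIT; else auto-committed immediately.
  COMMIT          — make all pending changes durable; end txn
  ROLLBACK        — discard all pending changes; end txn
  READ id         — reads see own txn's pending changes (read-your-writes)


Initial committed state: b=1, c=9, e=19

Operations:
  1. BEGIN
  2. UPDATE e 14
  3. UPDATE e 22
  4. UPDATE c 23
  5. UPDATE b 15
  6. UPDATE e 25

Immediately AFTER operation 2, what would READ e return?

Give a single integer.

Answer: 14

Derivation:
Initial committed: {b=1, c=9, e=19}
Op 1: BEGIN: in_txn=True, pending={}
Op 2: UPDATE e=14 (pending; pending now {e=14})
After op 2: visible(e) = 14 (pending={e=14}, committed={b=1, c=9, e=19})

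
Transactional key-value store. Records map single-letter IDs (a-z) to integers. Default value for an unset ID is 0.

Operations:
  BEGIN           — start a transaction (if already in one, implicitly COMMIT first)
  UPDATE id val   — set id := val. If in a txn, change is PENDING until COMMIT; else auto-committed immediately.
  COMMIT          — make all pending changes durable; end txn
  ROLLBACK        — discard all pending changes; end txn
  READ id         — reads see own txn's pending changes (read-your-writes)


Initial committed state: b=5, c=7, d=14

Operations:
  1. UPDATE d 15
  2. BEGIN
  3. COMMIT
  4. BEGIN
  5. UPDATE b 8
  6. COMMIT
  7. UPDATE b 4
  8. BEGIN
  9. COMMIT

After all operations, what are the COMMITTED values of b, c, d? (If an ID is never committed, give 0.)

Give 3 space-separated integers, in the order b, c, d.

Initial committed: {b=5, c=7, d=14}
Op 1: UPDATE d=15 (auto-commit; committed d=15)
Op 2: BEGIN: in_txn=True, pending={}
Op 3: COMMIT: merged [] into committed; committed now {b=5, c=7, d=15}
Op 4: BEGIN: in_txn=True, pending={}
Op 5: UPDATE b=8 (pending; pending now {b=8})
Op 6: COMMIT: merged ['b'] into committed; committed now {b=8, c=7, d=15}
Op 7: UPDATE b=4 (auto-commit; committed b=4)
Op 8: BEGIN: in_txn=True, pending={}
Op 9: COMMIT: merged [] into committed; committed now {b=4, c=7, d=15}
Final committed: {b=4, c=7, d=15}

Answer: 4 7 15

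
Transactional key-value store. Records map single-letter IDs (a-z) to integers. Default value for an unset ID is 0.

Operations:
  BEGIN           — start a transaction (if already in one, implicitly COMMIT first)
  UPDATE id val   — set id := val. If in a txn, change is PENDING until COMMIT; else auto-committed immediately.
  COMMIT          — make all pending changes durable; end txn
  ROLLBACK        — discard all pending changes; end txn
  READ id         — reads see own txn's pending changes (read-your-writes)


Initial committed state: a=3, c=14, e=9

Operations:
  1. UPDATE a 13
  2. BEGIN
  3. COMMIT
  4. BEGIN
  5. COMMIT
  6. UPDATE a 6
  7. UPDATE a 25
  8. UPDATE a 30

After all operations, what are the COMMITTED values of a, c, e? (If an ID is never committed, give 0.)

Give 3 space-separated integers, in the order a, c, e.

Answer: 30 14 9

Derivation:
Initial committed: {a=3, c=14, e=9}
Op 1: UPDATE a=13 (auto-commit; committed a=13)
Op 2: BEGIN: in_txn=True, pending={}
Op 3: COMMIT: merged [] into committed; committed now {a=13, c=14, e=9}
Op 4: BEGIN: in_txn=True, pending={}
Op 5: COMMIT: merged [] into committed; committed now {a=13, c=14, e=9}
Op 6: UPDATE a=6 (auto-commit; committed a=6)
Op 7: UPDATE a=25 (auto-commit; committed a=25)
Op 8: UPDATE a=30 (auto-commit; committed a=30)
Final committed: {a=30, c=14, e=9}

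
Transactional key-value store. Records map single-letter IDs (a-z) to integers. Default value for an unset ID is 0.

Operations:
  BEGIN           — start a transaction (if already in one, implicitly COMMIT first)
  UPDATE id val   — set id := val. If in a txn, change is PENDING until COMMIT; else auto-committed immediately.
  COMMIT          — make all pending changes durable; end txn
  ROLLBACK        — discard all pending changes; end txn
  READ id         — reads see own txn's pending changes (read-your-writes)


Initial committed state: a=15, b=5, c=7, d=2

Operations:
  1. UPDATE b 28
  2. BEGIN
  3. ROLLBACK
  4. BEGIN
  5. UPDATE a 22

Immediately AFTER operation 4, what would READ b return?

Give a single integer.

Initial committed: {a=15, b=5, c=7, d=2}
Op 1: UPDATE b=28 (auto-commit; committed b=28)
Op 2: BEGIN: in_txn=True, pending={}
Op 3: ROLLBACK: discarded pending []; in_txn=False
Op 4: BEGIN: in_txn=True, pending={}
After op 4: visible(b) = 28 (pending={}, committed={a=15, b=28, c=7, d=2})

Answer: 28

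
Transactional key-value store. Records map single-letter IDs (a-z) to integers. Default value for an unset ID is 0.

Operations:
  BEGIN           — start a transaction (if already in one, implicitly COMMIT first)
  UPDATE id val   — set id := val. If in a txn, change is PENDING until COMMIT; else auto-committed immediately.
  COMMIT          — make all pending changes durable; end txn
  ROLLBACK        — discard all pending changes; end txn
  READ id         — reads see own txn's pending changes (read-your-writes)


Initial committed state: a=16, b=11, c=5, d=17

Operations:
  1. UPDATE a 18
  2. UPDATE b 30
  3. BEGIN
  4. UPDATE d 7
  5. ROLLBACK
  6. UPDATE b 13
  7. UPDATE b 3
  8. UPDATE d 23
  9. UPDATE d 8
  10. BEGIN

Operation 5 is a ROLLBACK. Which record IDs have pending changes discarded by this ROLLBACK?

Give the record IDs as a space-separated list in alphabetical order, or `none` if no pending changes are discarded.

Answer: d

Derivation:
Initial committed: {a=16, b=11, c=5, d=17}
Op 1: UPDATE a=18 (auto-commit; committed a=18)
Op 2: UPDATE b=30 (auto-commit; committed b=30)
Op 3: BEGIN: in_txn=True, pending={}
Op 4: UPDATE d=7 (pending; pending now {d=7})
Op 5: ROLLBACK: discarded pending ['d']; in_txn=False
Op 6: UPDATE b=13 (auto-commit; committed b=13)
Op 7: UPDATE b=3 (auto-commit; committed b=3)
Op 8: UPDATE d=23 (auto-commit; committed d=23)
Op 9: UPDATE d=8 (auto-commit; committed d=8)
Op 10: BEGIN: in_txn=True, pending={}
ROLLBACK at op 5 discards: ['d']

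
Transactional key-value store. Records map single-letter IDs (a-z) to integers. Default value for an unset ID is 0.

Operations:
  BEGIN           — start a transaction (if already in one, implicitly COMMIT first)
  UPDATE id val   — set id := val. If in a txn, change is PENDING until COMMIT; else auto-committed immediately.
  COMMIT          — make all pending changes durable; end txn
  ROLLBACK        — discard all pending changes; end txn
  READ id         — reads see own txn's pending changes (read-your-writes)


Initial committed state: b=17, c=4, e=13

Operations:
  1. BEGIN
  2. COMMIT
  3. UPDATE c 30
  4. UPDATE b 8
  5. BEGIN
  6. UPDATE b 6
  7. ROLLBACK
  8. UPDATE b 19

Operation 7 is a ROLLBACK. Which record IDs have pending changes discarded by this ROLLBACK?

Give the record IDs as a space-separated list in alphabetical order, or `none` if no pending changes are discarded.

Answer: b

Derivation:
Initial committed: {b=17, c=4, e=13}
Op 1: BEGIN: in_txn=True, pending={}
Op 2: COMMIT: merged [] into committed; committed now {b=17, c=4, e=13}
Op 3: UPDATE c=30 (auto-commit; committed c=30)
Op 4: UPDATE b=8 (auto-commit; committed b=8)
Op 5: BEGIN: in_txn=True, pending={}
Op 6: UPDATE b=6 (pending; pending now {b=6})
Op 7: ROLLBACK: discarded pending ['b']; in_txn=False
Op 8: UPDATE b=19 (auto-commit; committed b=19)
ROLLBACK at op 7 discards: ['b']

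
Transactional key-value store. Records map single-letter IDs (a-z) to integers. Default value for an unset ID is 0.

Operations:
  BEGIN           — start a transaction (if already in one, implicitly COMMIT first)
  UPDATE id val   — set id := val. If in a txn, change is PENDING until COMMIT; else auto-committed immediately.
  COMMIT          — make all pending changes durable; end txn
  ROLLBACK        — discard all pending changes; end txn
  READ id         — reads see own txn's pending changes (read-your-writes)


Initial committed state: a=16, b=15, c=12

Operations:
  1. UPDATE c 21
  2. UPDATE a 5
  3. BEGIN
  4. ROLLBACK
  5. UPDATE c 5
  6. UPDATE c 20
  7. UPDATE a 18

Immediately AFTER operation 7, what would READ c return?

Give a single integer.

Initial committed: {a=16, b=15, c=12}
Op 1: UPDATE c=21 (auto-commit; committed c=21)
Op 2: UPDATE a=5 (auto-commit; committed a=5)
Op 3: BEGIN: in_txn=True, pending={}
Op 4: ROLLBACK: discarded pending []; in_txn=False
Op 5: UPDATE c=5 (auto-commit; committed c=5)
Op 6: UPDATE c=20 (auto-commit; committed c=20)
Op 7: UPDATE a=18 (auto-commit; committed a=18)
After op 7: visible(c) = 20 (pending={}, committed={a=18, b=15, c=20})

Answer: 20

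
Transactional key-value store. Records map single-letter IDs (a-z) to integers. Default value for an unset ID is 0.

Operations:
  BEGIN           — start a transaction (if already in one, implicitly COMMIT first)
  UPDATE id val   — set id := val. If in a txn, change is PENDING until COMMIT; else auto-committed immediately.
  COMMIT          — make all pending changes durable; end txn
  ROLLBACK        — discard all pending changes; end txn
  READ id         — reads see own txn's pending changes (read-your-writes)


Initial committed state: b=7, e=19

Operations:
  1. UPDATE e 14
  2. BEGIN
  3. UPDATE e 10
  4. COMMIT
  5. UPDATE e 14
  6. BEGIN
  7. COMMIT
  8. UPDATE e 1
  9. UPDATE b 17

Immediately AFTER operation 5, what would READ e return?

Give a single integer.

Answer: 14

Derivation:
Initial committed: {b=7, e=19}
Op 1: UPDATE e=14 (auto-commit; committed e=14)
Op 2: BEGIN: in_txn=True, pending={}
Op 3: UPDATE e=10 (pending; pending now {e=10})
Op 4: COMMIT: merged ['e'] into committed; committed now {b=7, e=10}
Op 5: UPDATE e=14 (auto-commit; committed e=14)
After op 5: visible(e) = 14 (pending={}, committed={b=7, e=14})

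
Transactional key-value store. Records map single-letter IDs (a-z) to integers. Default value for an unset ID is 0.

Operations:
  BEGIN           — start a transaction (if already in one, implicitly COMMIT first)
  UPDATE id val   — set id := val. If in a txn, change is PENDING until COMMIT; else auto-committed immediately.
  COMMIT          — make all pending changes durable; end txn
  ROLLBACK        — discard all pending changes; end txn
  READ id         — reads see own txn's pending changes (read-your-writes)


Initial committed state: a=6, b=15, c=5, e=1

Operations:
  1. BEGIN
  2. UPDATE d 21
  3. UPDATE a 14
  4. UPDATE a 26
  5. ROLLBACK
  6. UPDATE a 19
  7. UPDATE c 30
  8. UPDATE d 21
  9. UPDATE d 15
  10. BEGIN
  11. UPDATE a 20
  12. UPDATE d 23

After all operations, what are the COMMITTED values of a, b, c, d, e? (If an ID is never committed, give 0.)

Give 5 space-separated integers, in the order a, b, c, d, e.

Answer: 19 15 30 15 1

Derivation:
Initial committed: {a=6, b=15, c=5, e=1}
Op 1: BEGIN: in_txn=True, pending={}
Op 2: UPDATE d=21 (pending; pending now {d=21})
Op 3: UPDATE a=14 (pending; pending now {a=14, d=21})
Op 4: UPDATE a=26 (pending; pending now {a=26, d=21})
Op 5: ROLLBACK: discarded pending ['a', 'd']; in_txn=False
Op 6: UPDATE a=19 (auto-commit; committed a=19)
Op 7: UPDATE c=30 (auto-commit; committed c=30)
Op 8: UPDATE d=21 (auto-commit; committed d=21)
Op 9: UPDATE d=15 (auto-commit; committed d=15)
Op 10: BEGIN: in_txn=True, pending={}
Op 11: UPDATE a=20 (pending; pending now {a=20})
Op 12: UPDATE d=23 (pending; pending now {a=20, d=23})
Final committed: {a=19, b=15, c=30, d=15, e=1}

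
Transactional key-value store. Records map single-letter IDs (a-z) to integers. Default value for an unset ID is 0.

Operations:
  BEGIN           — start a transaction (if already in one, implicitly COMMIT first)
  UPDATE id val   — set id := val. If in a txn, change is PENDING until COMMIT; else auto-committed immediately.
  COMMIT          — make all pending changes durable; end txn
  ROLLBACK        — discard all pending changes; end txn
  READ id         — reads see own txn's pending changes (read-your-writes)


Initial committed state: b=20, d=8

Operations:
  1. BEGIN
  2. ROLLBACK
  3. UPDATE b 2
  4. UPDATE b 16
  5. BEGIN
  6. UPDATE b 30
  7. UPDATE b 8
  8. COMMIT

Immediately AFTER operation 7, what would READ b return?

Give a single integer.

Initial committed: {b=20, d=8}
Op 1: BEGIN: in_txn=True, pending={}
Op 2: ROLLBACK: discarded pending []; in_txn=False
Op 3: UPDATE b=2 (auto-commit; committed b=2)
Op 4: UPDATE b=16 (auto-commit; committed b=16)
Op 5: BEGIN: in_txn=True, pending={}
Op 6: UPDATE b=30 (pending; pending now {b=30})
Op 7: UPDATE b=8 (pending; pending now {b=8})
After op 7: visible(b) = 8 (pending={b=8}, committed={b=16, d=8})

Answer: 8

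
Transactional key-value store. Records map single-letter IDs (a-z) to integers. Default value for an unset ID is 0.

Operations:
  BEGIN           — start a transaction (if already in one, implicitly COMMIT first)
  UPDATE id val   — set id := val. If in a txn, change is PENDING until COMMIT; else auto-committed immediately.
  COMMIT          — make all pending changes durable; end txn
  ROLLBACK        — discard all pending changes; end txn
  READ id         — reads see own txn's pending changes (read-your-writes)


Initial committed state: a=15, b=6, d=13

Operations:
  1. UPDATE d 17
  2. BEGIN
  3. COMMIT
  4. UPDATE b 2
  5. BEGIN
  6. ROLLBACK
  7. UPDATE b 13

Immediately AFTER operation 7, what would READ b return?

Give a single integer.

Initial committed: {a=15, b=6, d=13}
Op 1: UPDATE d=17 (auto-commit; committed d=17)
Op 2: BEGIN: in_txn=True, pending={}
Op 3: COMMIT: merged [] into committed; committed now {a=15, b=6, d=17}
Op 4: UPDATE b=2 (auto-commit; committed b=2)
Op 5: BEGIN: in_txn=True, pending={}
Op 6: ROLLBACK: discarded pending []; in_txn=False
Op 7: UPDATE b=13 (auto-commit; committed b=13)
After op 7: visible(b) = 13 (pending={}, committed={a=15, b=13, d=17})

Answer: 13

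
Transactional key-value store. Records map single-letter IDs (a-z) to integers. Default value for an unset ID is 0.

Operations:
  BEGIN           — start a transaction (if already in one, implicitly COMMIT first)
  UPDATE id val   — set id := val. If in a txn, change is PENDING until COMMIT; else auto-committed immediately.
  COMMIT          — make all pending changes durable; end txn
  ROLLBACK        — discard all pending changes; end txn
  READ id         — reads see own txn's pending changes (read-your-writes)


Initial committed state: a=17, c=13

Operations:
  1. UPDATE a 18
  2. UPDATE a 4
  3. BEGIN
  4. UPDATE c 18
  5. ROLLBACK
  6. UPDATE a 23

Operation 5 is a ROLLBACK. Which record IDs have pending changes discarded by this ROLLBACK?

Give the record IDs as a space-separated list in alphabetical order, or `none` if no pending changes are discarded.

Initial committed: {a=17, c=13}
Op 1: UPDATE a=18 (auto-commit; committed a=18)
Op 2: UPDATE a=4 (auto-commit; committed a=4)
Op 3: BEGIN: in_txn=True, pending={}
Op 4: UPDATE c=18 (pending; pending now {c=18})
Op 5: ROLLBACK: discarded pending ['c']; in_txn=False
Op 6: UPDATE a=23 (auto-commit; committed a=23)
ROLLBACK at op 5 discards: ['c']

Answer: c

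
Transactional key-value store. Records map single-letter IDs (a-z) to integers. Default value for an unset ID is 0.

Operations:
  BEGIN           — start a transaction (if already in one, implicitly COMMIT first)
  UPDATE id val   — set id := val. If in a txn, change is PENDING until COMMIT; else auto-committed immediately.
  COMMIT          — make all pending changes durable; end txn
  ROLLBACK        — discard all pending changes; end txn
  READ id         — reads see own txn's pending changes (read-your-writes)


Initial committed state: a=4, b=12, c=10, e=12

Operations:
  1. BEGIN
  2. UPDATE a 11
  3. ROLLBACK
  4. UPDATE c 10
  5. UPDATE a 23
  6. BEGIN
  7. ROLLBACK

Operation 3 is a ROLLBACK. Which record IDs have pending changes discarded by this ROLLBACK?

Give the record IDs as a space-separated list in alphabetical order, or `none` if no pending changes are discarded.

Answer: a

Derivation:
Initial committed: {a=4, b=12, c=10, e=12}
Op 1: BEGIN: in_txn=True, pending={}
Op 2: UPDATE a=11 (pending; pending now {a=11})
Op 3: ROLLBACK: discarded pending ['a']; in_txn=False
Op 4: UPDATE c=10 (auto-commit; committed c=10)
Op 5: UPDATE a=23 (auto-commit; committed a=23)
Op 6: BEGIN: in_txn=True, pending={}
Op 7: ROLLBACK: discarded pending []; in_txn=False
ROLLBACK at op 3 discards: ['a']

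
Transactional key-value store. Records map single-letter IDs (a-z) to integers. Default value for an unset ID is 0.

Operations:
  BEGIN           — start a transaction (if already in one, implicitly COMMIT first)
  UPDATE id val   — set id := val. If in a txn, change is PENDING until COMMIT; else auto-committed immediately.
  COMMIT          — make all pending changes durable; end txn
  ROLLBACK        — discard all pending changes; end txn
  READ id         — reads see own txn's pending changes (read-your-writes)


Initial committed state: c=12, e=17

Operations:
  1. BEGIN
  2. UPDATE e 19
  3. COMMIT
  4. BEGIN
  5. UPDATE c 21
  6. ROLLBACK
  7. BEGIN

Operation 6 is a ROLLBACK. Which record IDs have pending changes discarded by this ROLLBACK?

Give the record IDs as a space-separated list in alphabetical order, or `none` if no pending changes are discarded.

Answer: c

Derivation:
Initial committed: {c=12, e=17}
Op 1: BEGIN: in_txn=True, pending={}
Op 2: UPDATE e=19 (pending; pending now {e=19})
Op 3: COMMIT: merged ['e'] into committed; committed now {c=12, e=19}
Op 4: BEGIN: in_txn=True, pending={}
Op 5: UPDATE c=21 (pending; pending now {c=21})
Op 6: ROLLBACK: discarded pending ['c']; in_txn=False
Op 7: BEGIN: in_txn=True, pending={}
ROLLBACK at op 6 discards: ['c']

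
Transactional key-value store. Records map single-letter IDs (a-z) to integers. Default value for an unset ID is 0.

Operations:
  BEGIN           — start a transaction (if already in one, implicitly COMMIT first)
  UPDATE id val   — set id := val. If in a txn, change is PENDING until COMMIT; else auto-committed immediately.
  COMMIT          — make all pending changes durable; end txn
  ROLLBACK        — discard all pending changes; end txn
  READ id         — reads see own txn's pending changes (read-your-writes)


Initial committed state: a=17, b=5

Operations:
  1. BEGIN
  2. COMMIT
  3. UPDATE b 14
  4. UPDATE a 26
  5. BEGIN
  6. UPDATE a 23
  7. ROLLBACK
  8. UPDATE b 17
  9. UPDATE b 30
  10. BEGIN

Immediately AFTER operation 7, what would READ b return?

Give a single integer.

Answer: 14

Derivation:
Initial committed: {a=17, b=5}
Op 1: BEGIN: in_txn=True, pending={}
Op 2: COMMIT: merged [] into committed; committed now {a=17, b=5}
Op 3: UPDATE b=14 (auto-commit; committed b=14)
Op 4: UPDATE a=26 (auto-commit; committed a=26)
Op 5: BEGIN: in_txn=True, pending={}
Op 6: UPDATE a=23 (pending; pending now {a=23})
Op 7: ROLLBACK: discarded pending ['a']; in_txn=False
After op 7: visible(b) = 14 (pending={}, committed={a=26, b=14})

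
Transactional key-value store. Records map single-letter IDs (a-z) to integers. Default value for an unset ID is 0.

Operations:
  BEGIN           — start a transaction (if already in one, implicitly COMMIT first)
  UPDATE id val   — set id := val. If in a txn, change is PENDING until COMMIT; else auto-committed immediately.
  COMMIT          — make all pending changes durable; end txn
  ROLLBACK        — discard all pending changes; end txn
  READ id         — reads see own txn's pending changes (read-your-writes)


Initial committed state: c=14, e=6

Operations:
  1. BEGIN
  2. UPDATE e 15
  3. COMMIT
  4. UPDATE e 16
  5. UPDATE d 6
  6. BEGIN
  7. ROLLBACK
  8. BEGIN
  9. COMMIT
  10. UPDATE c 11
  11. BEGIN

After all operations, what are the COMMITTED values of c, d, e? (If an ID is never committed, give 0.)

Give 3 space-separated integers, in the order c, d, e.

Initial committed: {c=14, e=6}
Op 1: BEGIN: in_txn=True, pending={}
Op 2: UPDATE e=15 (pending; pending now {e=15})
Op 3: COMMIT: merged ['e'] into committed; committed now {c=14, e=15}
Op 4: UPDATE e=16 (auto-commit; committed e=16)
Op 5: UPDATE d=6 (auto-commit; committed d=6)
Op 6: BEGIN: in_txn=True, pending={}
Op 7: ROLLBACK: discarded pending []; in_txn=False
Op 8: BEGIN: in_txn=True, pending={}
Op 9: COMMIT: merged [] into committed; committed now {c=14, d=6, e=16}
Op 10: UPDATE c=11 (auto-commit; committed c=11)
Op 11: BEGIN: in_txn=True, pending={}
Final committed: {c=11, d=6, e=16}

Answer: 11 6 16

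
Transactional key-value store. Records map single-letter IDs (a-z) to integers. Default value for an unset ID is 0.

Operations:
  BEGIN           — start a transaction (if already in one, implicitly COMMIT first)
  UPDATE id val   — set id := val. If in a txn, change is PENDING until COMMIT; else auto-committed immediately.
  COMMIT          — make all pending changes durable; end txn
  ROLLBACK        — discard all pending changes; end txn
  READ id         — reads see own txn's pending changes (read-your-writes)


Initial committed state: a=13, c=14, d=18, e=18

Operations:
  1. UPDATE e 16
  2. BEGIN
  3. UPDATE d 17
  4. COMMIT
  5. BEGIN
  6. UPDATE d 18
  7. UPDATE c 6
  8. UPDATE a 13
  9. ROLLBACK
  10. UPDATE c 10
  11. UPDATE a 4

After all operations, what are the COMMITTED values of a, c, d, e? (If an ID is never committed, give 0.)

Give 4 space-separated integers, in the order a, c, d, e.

Answer: 4 10 17 16

Derivation:
Initial committed: {a=13, c=14, d=18, e=18}
Op 1: UPDATE e=16 (auto-commit; committed e=16)
Op 2: BEGIN: in_txn=True, pending={}
Op 3: UPDATE d=17 (pending; pending now {d=17})
Op 4: COMMIT: merged ['d'] into committed; committed now {a=13, c=14, d=17, e=16}
Op 5: BEGIN: in_txn=True, pending={}
Op 6: UPDATE d=18 (pending; pending now {d=18})
Op 7: UPDATE c=6 (pending; pending now {c=6, d=18})
Op 8: UPDATE a=13 (pending; pending now {a=13, c=6, d=18})
Op 9: ROLLBACK: discarded pending ['a', 'c', 'd']; in_txn=False
Op 10: UPDATE c=10 (auto-commit; committed c=10)
Op 11: UPDATE a=4 (auto-commit; committed a=4)
Final committed: {a=4, c=10, d=17, e=16}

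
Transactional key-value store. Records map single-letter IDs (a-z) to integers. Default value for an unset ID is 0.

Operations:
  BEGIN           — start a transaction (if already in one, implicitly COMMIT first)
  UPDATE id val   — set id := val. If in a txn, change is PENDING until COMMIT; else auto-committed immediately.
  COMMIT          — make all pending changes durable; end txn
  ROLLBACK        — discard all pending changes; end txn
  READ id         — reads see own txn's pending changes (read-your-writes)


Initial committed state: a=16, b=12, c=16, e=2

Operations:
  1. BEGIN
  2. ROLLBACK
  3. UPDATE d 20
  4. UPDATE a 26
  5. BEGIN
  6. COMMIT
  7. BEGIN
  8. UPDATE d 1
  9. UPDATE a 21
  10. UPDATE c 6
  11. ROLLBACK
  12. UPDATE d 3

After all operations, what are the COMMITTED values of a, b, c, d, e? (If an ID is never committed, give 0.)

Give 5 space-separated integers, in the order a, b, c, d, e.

Initial committed: {a=16, b=12, c=16, e=2}
Op 1: BEGIN: in_txn=True, pending={}
Op 2: ROLLBACK: discarded pending []; in_txn=False
Op 3: UPDATE d=20 (auto-commit; committed d=20)
Op 4: UPDATE a=26 (auto-commit; committed a=26)
Op 5: BEGIN: in_txn=True, pending={}
Op 6: COMMIT: merged [] into committed; committed now {a=26, b=12, c=16, d=20, e=2}
Op 7: BEGIN: in_txn=True, pending={}
Op 8: UPDATE d=1 (pending; pending now {d=1})
Op 9: UPDATE a=21 (pending; pending now {a=21, d=1})
Op 10: UPDATE c=6 (pending; pending now {a=21, c=6, d=1})
Op 11: ROLLBACK: discarded pending ['a', 'c', 'd']; in_txn=False
Op 12: UPDATE d=3 (auto-commit; committed d=3)
Final committed: {a=26, b=12, c=16, d=3, e=2}

Answer: 26 12 16 3 2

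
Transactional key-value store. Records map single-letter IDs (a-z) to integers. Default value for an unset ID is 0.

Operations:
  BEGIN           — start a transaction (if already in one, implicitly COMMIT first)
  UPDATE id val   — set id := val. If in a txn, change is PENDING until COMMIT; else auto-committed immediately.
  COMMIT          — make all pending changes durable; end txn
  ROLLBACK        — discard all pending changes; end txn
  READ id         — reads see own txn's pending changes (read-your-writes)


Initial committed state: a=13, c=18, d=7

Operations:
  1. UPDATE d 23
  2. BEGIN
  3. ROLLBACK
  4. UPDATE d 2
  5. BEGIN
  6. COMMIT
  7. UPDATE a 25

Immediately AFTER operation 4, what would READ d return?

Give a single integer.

Initial committed: {a=13, c=18, d=7}
Op 1: UPDATE d=23 (auto-commit; committed d=23)
Op 2: BEGIN: in_txn=True, pending={}
Op 3: ROLLBACK: discarded pending []; in_txn=False
Op 4: UPDATE d=2 (auto-commit; committed d=2)
After op 4: visible(d) = 2 (pending={}, committed={a=13, c=18, d=2})

Answer: 2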